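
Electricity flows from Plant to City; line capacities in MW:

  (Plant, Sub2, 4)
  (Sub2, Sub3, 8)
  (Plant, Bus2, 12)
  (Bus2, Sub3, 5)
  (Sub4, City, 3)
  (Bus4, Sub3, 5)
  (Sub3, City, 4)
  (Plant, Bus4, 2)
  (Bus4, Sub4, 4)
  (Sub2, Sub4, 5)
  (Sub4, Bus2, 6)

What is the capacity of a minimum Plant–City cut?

Augment Plant→Sub2→Sub4→City: bottleneck 3, flow now 3.
Augment Plant→Sub2→Sub3→City: bottleneck 1, flow now 4.
Augment Plant→Bus2→Sub3→City: bottleneck 3, flow now 7.
No augmenting path remains; maximum flow = 7.
By max-flow min-cut, the minimum cut capacity equals the max flow.
In the residual graph, reachable from Plant: {Plant, Sub2, Bus2, Bus4, Sub4, Sub3}.
Min-cut edges: Sub4→City (3), Sub3→City (4); capacity 3 + 4 = 7.

7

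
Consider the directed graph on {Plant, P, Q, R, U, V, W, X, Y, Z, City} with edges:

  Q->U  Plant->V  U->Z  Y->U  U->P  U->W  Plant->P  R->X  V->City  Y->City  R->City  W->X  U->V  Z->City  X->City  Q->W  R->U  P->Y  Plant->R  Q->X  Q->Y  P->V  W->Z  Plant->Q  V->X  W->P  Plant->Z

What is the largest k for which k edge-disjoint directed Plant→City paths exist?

Assign every edge capacity 1; by Menger, the answer equals the max flow.
Path Plant→R→City (+1); total 1.
Path Plant→V→City (+1); total 2.
Path Plant→Z→City (+1); total 3.
Path Plant→P→Y→City (+1); total 4.
Path Plant→Q→X→City (+1); total 5.
No residual Plant→City path; max flow = 5.
Certifying cut of size 5: {Plant→P, Plant→Q, Plant→R, Plant→V, Plant→Z}.

5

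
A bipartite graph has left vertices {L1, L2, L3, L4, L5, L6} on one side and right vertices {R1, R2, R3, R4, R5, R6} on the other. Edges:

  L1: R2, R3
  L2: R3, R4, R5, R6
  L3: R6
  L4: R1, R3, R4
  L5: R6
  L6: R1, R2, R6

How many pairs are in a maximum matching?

Unit-capacity flow: source→left, listed edges, right→sink; max matching = max flow.
Augmenting path L1→R2 (+1); matched 1.
Augmenting path L2→R3 (+1); matched 2.
Augmenting path L3→R6 (+1); matched 3.
Augmenting path L4→R1 (+1); matched 4.
Augmenting path L6→R1→L4→R4 (+1); matched 5.
No augmenting path remains; maximum matching = 5.
König certificate: {L1, L2, L4, L6, R6} is a vertex cover of size 5 (every listed pair touches it), so no matching can be larger.

5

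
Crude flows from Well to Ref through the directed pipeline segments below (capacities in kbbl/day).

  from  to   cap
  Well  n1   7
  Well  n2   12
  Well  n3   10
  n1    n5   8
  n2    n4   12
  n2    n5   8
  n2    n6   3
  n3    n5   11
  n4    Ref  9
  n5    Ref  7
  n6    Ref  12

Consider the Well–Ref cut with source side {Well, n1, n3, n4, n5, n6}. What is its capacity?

Edges leaving {Well, n1, n3, n4, n5, n6}: Well→n2 (12), n4→Ref (9), n5→Ref (7), n6→Ref (12).
Cut capacity = 12 + 9 + 7 + 12 = 40.

40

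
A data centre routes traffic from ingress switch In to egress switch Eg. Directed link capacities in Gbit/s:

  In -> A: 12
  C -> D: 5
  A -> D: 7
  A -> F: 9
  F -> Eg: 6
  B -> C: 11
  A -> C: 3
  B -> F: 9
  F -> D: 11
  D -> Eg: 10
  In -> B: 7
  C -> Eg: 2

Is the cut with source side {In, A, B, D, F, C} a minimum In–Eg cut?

Yes — it is a minimum cut (capacity 18).

Given cut capacity: 10 + 6 + 2 = 18.
Augment In→A→D→Eg: bottleneck 7, flow now 7.
Augment In→A→F→Eg: bottleneck 5, flow now 12.
Augment In→B→F→Eg: bottleneck 1, flow now 13.
Augment In→B→C→Eg: bottleneck 2, flow now 15.
Augment In→B→F→D→Eg: bottleneck 3, flow now 18.
No augmenting path remains; maximum flow = 18.
Cut capacity 18 equals the max flow, so it is a minimum cut.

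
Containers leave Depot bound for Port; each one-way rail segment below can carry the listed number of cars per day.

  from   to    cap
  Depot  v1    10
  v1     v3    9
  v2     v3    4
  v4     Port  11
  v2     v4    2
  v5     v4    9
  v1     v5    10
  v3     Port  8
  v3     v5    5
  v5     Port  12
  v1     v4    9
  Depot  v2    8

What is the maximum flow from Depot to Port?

16

Augment Depot→v1→v3→Port: bottleneck 8, flow now 8.
Augment Depot→v1→v4→Port: bottleneck 2, flow now 10.
Augment Depot→v2→v4→Port: bottleneck 2, flow now 12.
Augment Depot→v2→v3→v5→Port: bottleneck 4, flow now 16.
No augmenting path remains; maximum flow = 16.
In the residual graph, reachable from Depot: {Depot, v2}.
Min-cut edges: Depot→v1 (10), v2→v3 (4), v2→v4 (2); capacity 10 + 4 + 2 = 16.
This cut is saturated, so no flow can exceed 16.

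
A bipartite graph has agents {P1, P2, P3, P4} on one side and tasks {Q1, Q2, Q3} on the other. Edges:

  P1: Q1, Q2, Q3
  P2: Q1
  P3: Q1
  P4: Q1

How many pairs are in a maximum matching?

2

Unit-capacity flow: source→left, listed edges, right→sink; max matching = max flow.
Augmenting path P1→Q1 (+1); matched 1.
Augmenting path P2→Q1→P1→Q2 (+1); matched 2.
No augmenting path remains; maximum matching = 2.
König certificate: {P1, Q1} is a vertex cover of size 2 (every listed pair touches it), so no matching can be larger.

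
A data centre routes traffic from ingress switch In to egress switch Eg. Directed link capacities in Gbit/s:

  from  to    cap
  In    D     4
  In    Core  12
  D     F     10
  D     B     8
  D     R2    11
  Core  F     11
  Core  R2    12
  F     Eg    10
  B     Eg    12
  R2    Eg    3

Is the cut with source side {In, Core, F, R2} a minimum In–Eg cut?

No — its capacity is 17, but the minimum cut has capacity 16.

Given cut capacity: 4 + 10 + 3 = 17.
Augment In→D→F→Eg: bottleneck 4, flow now 4.
Augment In→Core→F→Eg: bottleneck 6, flow now 10.
Augment In→Core→R2→Eg: bottleneck 3, flow now 13.
Augment In→Core→F→D→B→Eg: bottleneck 3, flow now 16. (uses reverse residual edge)
No augmenting path remains; maximum flow = 16.
In the residual graph, reachable from In: {In}.
Min-cut edges: In→D (4), In→Core (12); capacity 4 + 12 = 16.
Cut capacity 17 exceeds the max flow 16, so it is not minimum.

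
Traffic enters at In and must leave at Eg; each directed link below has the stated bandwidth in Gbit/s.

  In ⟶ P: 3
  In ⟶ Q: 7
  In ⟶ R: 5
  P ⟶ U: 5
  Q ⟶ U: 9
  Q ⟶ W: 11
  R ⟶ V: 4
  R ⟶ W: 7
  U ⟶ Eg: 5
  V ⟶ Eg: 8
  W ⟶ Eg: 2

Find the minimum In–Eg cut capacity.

11

Augment In→P→U→Eg: bottleneck 3, flow now 3.
Augment In→Q→U→Eg: bottleneck 2, flow now 5.
Augment In→Q→W→Eg: bottleneck 2, flow now 7.
Augment In→R→V→Eg: bottleneck 4, flow now 11.
No augmenting path remains; maximum flow = 11.
By max-flow min-cut, the minimum cut capacity equals the max flow.
In the residual graph, reachable from In: {In, P, Q, R, U, W}.
Min-cut edges: R→V (4), U→Eg (5), W→Eg (2); capacity 4 + 5 + 2 = 11.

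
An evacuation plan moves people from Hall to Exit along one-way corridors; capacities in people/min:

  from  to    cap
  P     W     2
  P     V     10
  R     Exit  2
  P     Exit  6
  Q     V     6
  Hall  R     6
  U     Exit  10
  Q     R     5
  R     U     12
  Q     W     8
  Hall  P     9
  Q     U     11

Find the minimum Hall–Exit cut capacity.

12

Augment Hall→P→Exit: bottleneck 6, flow now 6.
Augment Hall→R→Exit: bottleneck 2, flow now 8.
Augment Hall→R→U→Exit: bottleneck 4, flow now 12.
No augmenting path remains; maximum flow = 12.
By max-flow min-cut, the minimum cut capacity equals the max flow.
In the residual graph, reachable from Hall: {Hall, P, V, W}.
Min-cut edges: Hall→R (6), P→Exit (6); capacity 6 + 6 = 12.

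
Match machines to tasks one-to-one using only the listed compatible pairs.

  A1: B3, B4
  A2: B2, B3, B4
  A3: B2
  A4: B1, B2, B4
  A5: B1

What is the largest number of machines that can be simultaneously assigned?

4

Unit-capacity flow: source→left, listed edges, right→sink; max matching = max flow.
Augmenting path A1→B3 (+1); matched 1.
Augmenting path A2→B2 (+1); matched 2.
Augmenting path A4→B1 (+1); matched 3.
Augmenting path A3→B2→A2→B4 (+1); matched 4.
No augmenting path remains; maximum matching = 4.
König certificate: {B1, B2, B3, B4} is a vertex cover of size 4 (every listed pair touches it), so no matching can be larger.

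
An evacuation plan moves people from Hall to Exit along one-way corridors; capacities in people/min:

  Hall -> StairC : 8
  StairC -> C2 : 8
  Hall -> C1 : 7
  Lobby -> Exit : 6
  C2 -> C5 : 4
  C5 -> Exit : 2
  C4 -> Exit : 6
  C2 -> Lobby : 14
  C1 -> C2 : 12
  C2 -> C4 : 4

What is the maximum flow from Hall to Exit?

Augment Hall→StairC→C2→C5→Exit: bottleneck 2, flow now 2.
Augment Hall→StairC→C2→C4→Exit: bottleneck 4, flow now 6.
Augment Hall→StairC→C2→Lobby→Exit: bottleneck 2, flow now 8.
Augment Hall→C1→C2→Lobby→Exit: bottleneck 4, flow now 12.
No augmenting path remains; maximum flow = 12.
In the residual graph, reachable from Hall: {Hall, StairC, C1, C2, C5, Lobby}.
Min-cut edges: C2→C4 (4), C5→Exit (2), Lobby→Exit (6); capacity 4 + 2 + 6 = 12.
This cut is saturated, so no flow can exceed 12.

12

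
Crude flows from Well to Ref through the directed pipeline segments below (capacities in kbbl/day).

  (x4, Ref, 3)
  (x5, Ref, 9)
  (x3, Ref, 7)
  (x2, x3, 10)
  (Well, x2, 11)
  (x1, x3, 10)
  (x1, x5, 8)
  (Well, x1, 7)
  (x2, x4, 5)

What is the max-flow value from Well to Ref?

17

Augment Well→x1→x3→Ref: bottleneck 7, flow now 7.
Augment Well→x2→x4→Ref: bottleneck 3, flow now 10.
Augment Well→x2→x3→x1→x5→Ref: bottleneck 7, flow now 17. (uses reverse residual edge)
No augmenting path remains; maximum flow = 17.
In the residual graph, reachable from Well: {Well, x2, x3, x4}.
Min-cut edges: Well→x1 (7), x3→Ref (7), x4→Ref (3); capacity 7 + 7 + 3 = 17.
This cut is saturated, so no flow can exceed 17.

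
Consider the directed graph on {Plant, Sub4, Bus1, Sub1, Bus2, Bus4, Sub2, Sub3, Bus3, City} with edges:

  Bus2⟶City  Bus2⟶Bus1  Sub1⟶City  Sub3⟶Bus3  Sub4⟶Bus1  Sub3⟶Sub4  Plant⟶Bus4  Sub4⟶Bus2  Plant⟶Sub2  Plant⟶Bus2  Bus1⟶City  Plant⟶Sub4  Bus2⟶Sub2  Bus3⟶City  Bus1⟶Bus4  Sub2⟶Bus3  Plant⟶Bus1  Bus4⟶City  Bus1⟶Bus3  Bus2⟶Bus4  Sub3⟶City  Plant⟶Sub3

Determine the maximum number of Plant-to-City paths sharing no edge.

Assign every edge capacity 1; by Menger, the answer equals the max flow.
Path Plant→Bus1→City (+1); total 1.
Path Plant→Bus2→City (+1); total 2.
Path Plant→Bus4→City (+1); total 3.
Path Plant→Sub3→City (+1); total 4.
Path Plant→Sub2→Bus3→City (+1); total 5.
No residual Plant→City path; max flow = 5.
Certifying cut of size 5: {Bus1→City, Bus2→City, Bus3→City, Bus4→City, Plant→Sub3}.

5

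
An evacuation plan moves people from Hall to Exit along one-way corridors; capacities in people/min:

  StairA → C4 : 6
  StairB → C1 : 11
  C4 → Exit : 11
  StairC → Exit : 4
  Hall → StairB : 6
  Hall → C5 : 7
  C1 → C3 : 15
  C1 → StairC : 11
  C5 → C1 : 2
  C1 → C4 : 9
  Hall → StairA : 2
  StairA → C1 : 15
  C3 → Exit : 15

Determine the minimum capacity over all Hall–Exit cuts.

10

Augment Hall→StairA→C4→Exit: bottleneck 2, flow now 2.
Augment Hall→StairB→C1→StairC→Exit: bottleneck 4, flow now 6.
Augment Hall→StairB→C1→C4→Exit: bottleneck 2, flow now 8.
Augment Hall→C5→C1→C4→Exit: bottleneck 2, flow now 10.
No augmenting path remains; maximum flow = 10.
By max-flow min-cut, the minimum cut capacity equals the max flow.
In the residual graph, reachable from Hall: {Hall, C5}.
Min-cut edges: Hall→StairA (2), Hall→StairB (6), C5→C1 (2); capacity 2 + 6 + 2 = 10.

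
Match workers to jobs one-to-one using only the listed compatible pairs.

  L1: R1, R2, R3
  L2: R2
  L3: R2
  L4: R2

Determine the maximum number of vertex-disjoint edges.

2

Unit-capacity flow: source→left, listed edges, right→sink; max matching = max flow.
Augmenting path L1→R1 (+1); matched 1.
Augmenting path L2→R2 (+1); matched 2.
No augmenting path remains; maximum matching = 2.
König certificate: {L1, R2} is a vertex cover of size 2 (every listed pair touches it), so no matching can be larger.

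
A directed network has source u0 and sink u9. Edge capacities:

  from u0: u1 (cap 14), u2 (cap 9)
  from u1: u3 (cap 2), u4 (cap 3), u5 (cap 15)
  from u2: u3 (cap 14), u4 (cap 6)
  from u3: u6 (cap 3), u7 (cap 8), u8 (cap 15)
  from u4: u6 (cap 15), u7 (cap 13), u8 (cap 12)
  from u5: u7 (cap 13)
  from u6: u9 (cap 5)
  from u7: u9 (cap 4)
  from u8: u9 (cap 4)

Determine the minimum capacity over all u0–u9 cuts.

13

Augment u0→u1→u3→u6→u9: bottleneck 2, flow now 2.
Augment u0→u1→u4→u6→u9: bottleneck 3, flow now 5.
Augment u0→u1→u5→u7→u9: bottleneck 4, flow now 9.
Augment u0→u2→u3→u8→u9: bottleneck 4, flow now 13.
No augmenting path remains; maximum flow = 13.
By max-flow min-cut, the minimum cut capacity equals the max flow.
In the residual graph, reachable from u0: {u0, u1, u2, u3, u4, u5, u6, u7, u8}.
Min-cut edges: u6→u9 (5), u7→u9 (4), u8→u9 (4); capacity 5 + 4 + 4 = 13.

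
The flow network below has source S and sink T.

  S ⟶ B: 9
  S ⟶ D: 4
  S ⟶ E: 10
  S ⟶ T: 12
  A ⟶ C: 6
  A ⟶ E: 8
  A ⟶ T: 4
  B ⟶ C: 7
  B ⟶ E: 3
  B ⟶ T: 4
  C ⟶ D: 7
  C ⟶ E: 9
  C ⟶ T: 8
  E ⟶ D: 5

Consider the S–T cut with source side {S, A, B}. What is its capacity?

58

Edges leaving {S, A, B}: S→D (4), S→E (10), S→T (12), A→C (6), A→E (8), A→T (4), B→C (7), B→E (3), B→T (4).
Cut capacity = 4 + 10 + 12 + 6 + 8 + 4 + 7 + 3 + 4 = 58.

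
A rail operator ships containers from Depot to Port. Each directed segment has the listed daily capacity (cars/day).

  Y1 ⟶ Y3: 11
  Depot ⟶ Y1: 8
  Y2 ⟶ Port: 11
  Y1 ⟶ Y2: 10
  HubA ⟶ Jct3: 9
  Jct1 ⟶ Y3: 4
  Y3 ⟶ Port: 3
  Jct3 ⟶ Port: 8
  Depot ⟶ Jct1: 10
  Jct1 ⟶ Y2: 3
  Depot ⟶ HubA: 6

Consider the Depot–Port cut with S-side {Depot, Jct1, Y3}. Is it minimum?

Yes — it is a minimum cut (capacity 20).

Given cut capacity: 6 + 8 + 3 + 3 = 20.
Augment Depot→HubA→Jct3→Port: bottleneck 6, flow now 6.
Augment Depot→Y1→Y2→Port: bottleneck 8, flow now 14.
Augment Depot→Jct1→Y2→Port: bottleneck 3, flow now 17.
Augment Depot→Jct1→Y3→Port: bottleneck 3, flow now 20.
No augmenting path remains; maximum flow = 20.
Cut capacity 20 equals the max flow, so it is a minimum cut.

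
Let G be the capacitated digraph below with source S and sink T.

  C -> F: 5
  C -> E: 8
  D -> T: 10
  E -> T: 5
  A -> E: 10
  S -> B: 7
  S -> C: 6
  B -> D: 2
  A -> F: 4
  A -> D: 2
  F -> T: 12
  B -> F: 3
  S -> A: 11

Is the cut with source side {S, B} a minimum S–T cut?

Given cut capacity: 11 + 6 + 2 + 3 = 22.
Augment S→A→D→T: bottleneck 2, flow now 2.
Augment S→A→E→T: bottleneck 5, flow now 7.
Augment S→A→F→T: bottleneck 4, flow now 11.
Augment S→B→D→T: bottleneck 2, flow now 13.
Augment S→B→F→T: bottleneck 3, flow now 16.
Augment S→C→F→T: bottleneck 5, flow now 21.
No augmenting path remains; maximum flow = 21.
In the residual graph, reachable from S: {S, A, B, C, E}.
Min-cut edges: A→D (2), A→F (4), B→D (2), B→F (3), C→F (5), E→T (5); capacity 2 + 4 + 2 + 3 + 5 + 5 = 21.
Cut capacity 22 exceeds the max flow 21, so it is not minimum.

No — its capacity is 22, but the minimum cut has capacity 21.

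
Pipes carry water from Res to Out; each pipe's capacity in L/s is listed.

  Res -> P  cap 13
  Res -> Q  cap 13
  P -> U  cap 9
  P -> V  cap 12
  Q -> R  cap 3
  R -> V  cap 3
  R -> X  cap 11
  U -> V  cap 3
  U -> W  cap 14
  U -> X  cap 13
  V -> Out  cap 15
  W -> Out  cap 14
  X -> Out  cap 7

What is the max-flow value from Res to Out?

Augment Res→P→V→Out: bottleneck 12, flow now 12.
Augment Res→P→U→V→Out: bottleneck 1, flow now 13.
Augment Res→Q→R→V→Out: bottleneck 2, flow now 15.
Augment Res→Q→R→X→Out: bottleneck 1, flow now 16.
No augmenting path remains; maximum flow = 16.
In the residual graph, reachable from Res: {Res, Q}.
Min-cut edges: Res→P (13), Q→R (3); capacity 13 + 3 = 16.
This cut is saturated, so no flow can exceed 16.

16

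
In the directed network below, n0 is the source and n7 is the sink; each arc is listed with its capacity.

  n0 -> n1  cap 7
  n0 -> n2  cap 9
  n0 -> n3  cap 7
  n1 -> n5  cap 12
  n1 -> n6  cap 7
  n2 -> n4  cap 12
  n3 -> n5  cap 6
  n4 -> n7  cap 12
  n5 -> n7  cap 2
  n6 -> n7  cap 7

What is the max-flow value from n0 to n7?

18

Augment n0→n1→n5→n7: bottleneck 2, flow now 2.
Augment n0→n1→n6→n7: bottleneck 5, flow now 7.
Augment n0→n2→n4→n7: bottleneck 9, flow now 16.
Augment n0→n3→n5→n1→n6→n7: bottleneck 2, flow now 18. (uses reverse residual edge)
No augmenting path remains; maximum flow = 18.
In the residual graph, reachable from n0: {n0, n3, n5}.
Min-cut edges: n0→n1 (7), n0→n2 (9), n5→n7 (2); capacity 7 + 9 + 2 = 18.
This cut is saturated, so no flow can exceed 18.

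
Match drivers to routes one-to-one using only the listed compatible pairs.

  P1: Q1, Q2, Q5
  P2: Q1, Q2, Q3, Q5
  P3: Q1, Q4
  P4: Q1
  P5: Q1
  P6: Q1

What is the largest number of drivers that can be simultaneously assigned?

Unit-capacity flow: source→left, listed edges, right→sink; max matching = max flow.
Augmenting path P1→Q1 (+1); matched 1.
Augmenting path P2→Q2 (+1); matched 2.
Augmenting path P3→Q4 (+1); matched 3.
Augmenting path P4→Q1→P1→Q5 (+1); matched 4.
No augmenting path remains; maximum matching = 4.
König certificate: {P1, P2, P3, Q1} is a vertex cover of size 4 (every listed pair touches it), so no matching can be larger.

4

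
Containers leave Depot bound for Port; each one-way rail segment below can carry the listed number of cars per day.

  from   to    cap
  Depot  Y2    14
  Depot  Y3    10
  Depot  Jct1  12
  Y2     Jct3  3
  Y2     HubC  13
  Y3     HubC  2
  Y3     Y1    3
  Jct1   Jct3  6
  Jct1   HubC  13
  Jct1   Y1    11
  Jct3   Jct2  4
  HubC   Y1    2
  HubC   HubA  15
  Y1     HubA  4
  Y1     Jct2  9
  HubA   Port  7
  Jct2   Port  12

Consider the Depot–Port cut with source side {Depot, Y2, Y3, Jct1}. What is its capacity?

51

Edges leaving {Depot, Y2, Y3, Jct1}: Y2→Jct3 (3), Y2→HubC (13), Y3→HubC (2), Y3→Y1 (3), Jct1→Jct3 (6), Jct1→HubC (13), Jct1→Y1 (11).
Cut capacity = 3 + 13 + 2 + 3 + 6 + 13 + 11 = 51.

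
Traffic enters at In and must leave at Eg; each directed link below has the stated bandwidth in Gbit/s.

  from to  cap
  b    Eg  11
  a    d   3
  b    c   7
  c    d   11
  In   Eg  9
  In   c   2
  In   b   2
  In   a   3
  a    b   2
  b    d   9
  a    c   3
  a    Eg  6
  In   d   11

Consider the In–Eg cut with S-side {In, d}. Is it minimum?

Given cut capacity: 3 + 2 + 2 + 9 = 16.
Augment In→Eg: bottleneck 9, flow now 9.
Augment In→a→Eg: bottleneck 3, flow now 12.
Augment In→b→Eg: bottleneck 2, flow now 14.
No augmenting path remains; maximum flow = 14.
In the residual graph, reachable from In: {In, c, d}.
Min-cut edges: In→a (3), In→b (2), In→Eg (9); capacity 3 + 2 + 9 = 14.
Cut capacity 16 exceeds the max flow 14, so it is not minimum.

No — its capacity is 16, but the minimum cut has capacity 14.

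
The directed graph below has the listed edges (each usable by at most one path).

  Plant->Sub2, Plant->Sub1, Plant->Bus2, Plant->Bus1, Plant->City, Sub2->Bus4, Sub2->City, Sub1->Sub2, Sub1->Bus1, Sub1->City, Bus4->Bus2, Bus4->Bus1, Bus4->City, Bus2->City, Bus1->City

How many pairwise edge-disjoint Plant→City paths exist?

5

Assign every edge capacity 1; by Menger, the answer equals the max flow.
Path Plant→City (+1); total 1.
Path Plant→Sub2→City (+1); total 2.
Path Plant→Sub1→City (+1); total 3.
Path Plant→Bus2→City (+1); total 4.
Path Plant→Bus1→City (+1); total 5.
No residual Plant→City path; max flow = 5.
Certifying cut of size 5: {Plant→Bus1, Plant→Bus2, Plant→City, Plant→Sub1, Plant→Sub2}.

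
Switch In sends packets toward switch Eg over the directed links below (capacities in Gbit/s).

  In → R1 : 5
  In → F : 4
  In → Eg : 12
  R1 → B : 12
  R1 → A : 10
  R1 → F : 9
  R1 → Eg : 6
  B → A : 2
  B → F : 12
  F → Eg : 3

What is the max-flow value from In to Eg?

Augment In→Eg: bottleneck 12, flow now 12.
Augment In→R1→Eg: bottleneck 5, flow now 17.
Augment In→F→Eg: bottleneck 3, flow now 20.
No augmenting path remains; maximum flow = 20.
In the residual graph, reachable from In: {In, F}.
Min-cut edges: In→R1 (5), In→Eg (12), F→Eg (3); capacity 5 + 12 + 3 = 20.
This cut is saturated, so no flow can exceed 20.

20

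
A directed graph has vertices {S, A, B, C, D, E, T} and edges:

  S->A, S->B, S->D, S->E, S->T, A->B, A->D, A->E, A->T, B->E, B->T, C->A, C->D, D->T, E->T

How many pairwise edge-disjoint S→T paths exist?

Assign every edge capacity 1; by Menger, the answer equals the max flow.
Path S→T (+1); total 1.
Path S→A→T (+1); total 2.
Path S→B→T (+1); total 3.
Path S→D→T (+1); total 4.
Path S→E→T (+1); total 5.
No residual S→T path; max flow = 5.
Certifying cut of size 5: {S→A, S→B, S→D, S→E, S→T}.

5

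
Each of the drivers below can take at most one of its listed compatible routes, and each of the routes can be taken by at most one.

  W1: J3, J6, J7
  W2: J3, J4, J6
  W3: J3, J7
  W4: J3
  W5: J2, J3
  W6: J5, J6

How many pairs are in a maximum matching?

Unit-capacity flow: source→left, listed edges, right→sink; max matching = max flow.
Augmenting path W1→J3 (+1); matched 1.
Augmenting path W2→J4 (+1); matched 2.
Augmenting path W3→J7 (+1); matched 3.
Augmenting path W5→J2 (+1); matched 4.
Augmenting path W6→J5 (+1); matched 5.
Augmenting path W4→J3→W1→J6 (+1); matched 6.
No augmenting path remains; maximum matching = 6.
König certificate: {W1, W2, W3, W4, W5, W6} is a vertex cover of size 6 (every listed pair touches it), so no matching can be larger.

6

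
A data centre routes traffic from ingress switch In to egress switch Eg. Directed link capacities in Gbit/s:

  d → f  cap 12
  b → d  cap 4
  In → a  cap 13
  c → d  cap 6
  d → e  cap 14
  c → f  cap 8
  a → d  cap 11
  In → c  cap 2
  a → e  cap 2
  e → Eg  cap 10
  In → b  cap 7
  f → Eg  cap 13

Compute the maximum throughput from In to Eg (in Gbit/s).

Augment In→a→e→Eg: bottleneck 2, flow now 2.
Augment In→c→f→Eg: bottleneck 2, flow now 4.
Augment In→a→d→e→Eg: bottleneck 8, flow now 12.
Augment In→a→d→f→Eg: bottleneck 3, flow now 15.
Augment In→b→d→f→Eg: bottleneck 4, flow now 19.
No augmenting path remains; maximum flow = 19.
In the residual graph, reachable from In: {In, b}.
Min-cut edges: In→a (13), In→c (2), b→d (4); capacity 13 + 2 + 4 = 19.
This cut is saturated, so no flow can exceed 19.

19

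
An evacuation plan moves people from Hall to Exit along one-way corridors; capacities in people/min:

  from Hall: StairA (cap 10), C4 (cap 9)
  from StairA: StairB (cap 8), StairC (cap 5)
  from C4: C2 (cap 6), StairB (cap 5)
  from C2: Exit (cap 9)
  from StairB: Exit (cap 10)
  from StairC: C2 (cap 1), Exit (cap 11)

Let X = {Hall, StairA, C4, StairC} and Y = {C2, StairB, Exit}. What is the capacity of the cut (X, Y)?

Edges leaving {Hall, StairA, C4, StairC}: StairA→StairB (8), C4→C2 (6), C4→StairB (5), StairC→C2 (1), StairC→Exit (11).
Cut capacity = 8 + 6 + 5 + 1 + 11 = 31.

31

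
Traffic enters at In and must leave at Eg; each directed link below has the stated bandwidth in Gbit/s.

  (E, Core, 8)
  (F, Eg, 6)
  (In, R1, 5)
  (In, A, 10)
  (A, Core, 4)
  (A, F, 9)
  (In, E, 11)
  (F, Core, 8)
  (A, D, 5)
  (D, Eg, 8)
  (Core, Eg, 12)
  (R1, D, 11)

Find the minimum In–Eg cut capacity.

Augment In→E→Core→Eg: bottleneck 8, flow now 8.
Augment In→R1→D→Eg: bottleneck 5, flow now 13.
Augment In→A→Core→Eg: bottleneck 4, flow now 17.
Augment In→A→D→Eg: bottleneck 3, flow now 20.
Augment In→A→F→Eg: bottleneck 3, flow now 23.
No augmenting path remains; maximum flow = 23.
By max-flow min-cut, the minimum cut capacity equals the max flow.
In the residual graph, reachable from In: {In, E}.
Min-cut edges: In→R1 (5), In→A (10), E→Core (8); capacity 5 + 10 + 8 = 23.

23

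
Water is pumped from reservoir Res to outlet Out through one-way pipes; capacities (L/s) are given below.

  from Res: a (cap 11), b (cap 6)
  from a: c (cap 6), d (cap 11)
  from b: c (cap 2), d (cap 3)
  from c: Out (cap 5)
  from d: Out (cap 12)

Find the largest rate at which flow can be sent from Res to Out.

16

Augment Res→a→c→Out: bottleneck 5, flow now 5.
Augment Res→a→d→Out: bottleneck 6, flow now 11.
Augment Res→b→d→Out: bottleneck 3, flow now 14.
Augment Res→b→c→a→d→Out: bottleneck 2, flow now 16. (uses reverse residual edge)
No augmenting path remains; maximum flow = 16.
In the residual graph, reachable from Res: {Res, b}.
Min-cut edges: Res→a (11), b→c (2), b→d (3); capacity 11 + 2 + 3 = 16.
This cut is saturated, so no flow can exceed 16.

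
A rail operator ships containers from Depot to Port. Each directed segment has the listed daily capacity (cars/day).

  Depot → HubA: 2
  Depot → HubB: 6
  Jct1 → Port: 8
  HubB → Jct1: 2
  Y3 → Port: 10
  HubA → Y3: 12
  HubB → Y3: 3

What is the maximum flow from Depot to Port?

Augment Depot→HubA→Y3→Port: bottleneck 2, flow now 2.
Augment Depot→HubB→Jct1→Port: bottleneck 2, flow now 4.
Augment Depot→HubB→Y3→Port: bottleneck 3, flow now 7.
No augmenting path remains; maximum flow = 7.
In the residual graph, reachable from Depot: {Depot, HubB}.
Min-cut edges: Depot→HubA (2), HubB→Jct1 (2), HubB→Y3 (3); capacity 2 + 2 + 3 = 7.
This cut is saturated, so no flow can exceed 7.

7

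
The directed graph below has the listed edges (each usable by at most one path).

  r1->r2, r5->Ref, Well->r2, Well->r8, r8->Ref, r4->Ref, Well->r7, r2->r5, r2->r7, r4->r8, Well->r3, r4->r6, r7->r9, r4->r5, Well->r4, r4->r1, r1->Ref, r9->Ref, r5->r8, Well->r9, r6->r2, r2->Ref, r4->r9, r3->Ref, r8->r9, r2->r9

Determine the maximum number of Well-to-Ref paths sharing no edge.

5

Assign every edge capacity 1; by Menger, the answer equals the max flow.
Path Well→r2→Ref (+1); total 1.
Path Well→r3→Ref (+1); total 2.
Path Well→r4→Ref (+1); total 3.
Path Well→r8→Ref (+1); total 4.
Path Well→r9→Ref (+1); total 5.
No residual Well→Ref path; max flow = 5.
Certifying cut of size 5: {Well→r2, Well→r3, Well→r4, Well→r8, r9→Ref}.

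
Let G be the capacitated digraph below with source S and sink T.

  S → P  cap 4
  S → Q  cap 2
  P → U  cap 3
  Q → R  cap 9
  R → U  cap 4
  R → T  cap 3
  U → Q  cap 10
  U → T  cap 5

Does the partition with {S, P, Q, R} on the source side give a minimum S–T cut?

Given cut capacity: 3 + 4 + 3 = 10.
Augment S→P→U→T: bottleneck 3, flow now 3.
Augment S→Q→R→T: bottleneck 2, flow now 5.
No augmenting path remains; maximum flow = 5.
In the residual graph, reachable from S: {S, P}.
Min-cut edges: S→Q (2), P→U (3); capacity 2 + 3 = 5.
Cut capacity 10 exceeds the max flow 5, so it is not minimum.

No — its capacity is 10, but the minimum cut has capacity 5.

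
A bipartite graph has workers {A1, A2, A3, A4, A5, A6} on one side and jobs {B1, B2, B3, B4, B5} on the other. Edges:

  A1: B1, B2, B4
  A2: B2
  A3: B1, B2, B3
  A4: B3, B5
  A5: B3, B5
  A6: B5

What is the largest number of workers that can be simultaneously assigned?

5

Unit-capacity flow: source→left, listed edges, right→sink; max matching = max flow.
Augmenting path A1→B1 (+1); matched 1.
Augmenting path A2→B2 (+1); matched 2.
Augmenting path A3→B3 (+1); matched 3.
Augmenting path A4→B5 (+1); matched 4.
Augmenting path A5→B3→A3→B1→A1→B4 (+1); matched 5.
No augmenting path remains; maximum matching = 5.
König certificate: {A1, A2, A3, B3, B5} is a vertex cover of size 5 (every listed pair touches it), so no matching can be larger.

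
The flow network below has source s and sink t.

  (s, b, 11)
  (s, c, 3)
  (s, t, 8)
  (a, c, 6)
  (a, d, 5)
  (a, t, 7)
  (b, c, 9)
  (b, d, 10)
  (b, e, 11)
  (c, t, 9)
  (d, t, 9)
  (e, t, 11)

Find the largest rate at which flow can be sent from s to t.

Augment s→t: bottleneck 8, flow now 8.
Augment s→c→t: bottleneck 3, flow now 11.
Augment s→b→c→t: bottleneck 6, flow now 17.
Augment s→b→d→t: bottleneck 5, flow now 22.
No augmenting path remains; maximum flow = 22.
In the residual graph, reachable from s: {s}.
Min-cut edges: s→b (11), s→c (3), s→t (8); capacity 11 + 3 + 8 = 22.
This cut is saturated, so no flow can exceed 22.

22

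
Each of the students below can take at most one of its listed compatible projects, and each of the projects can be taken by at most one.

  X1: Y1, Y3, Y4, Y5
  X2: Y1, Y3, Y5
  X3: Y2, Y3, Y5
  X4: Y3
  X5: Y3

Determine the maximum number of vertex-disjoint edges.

4

Unit-capacity flow: source→left, listed edges, right→sink; max matching = max flow.
Augmenting path X1→Y1 (+1); matched 1.
Augmenting path X2→Y3 (+1); matched 2.
Augmenting path X3→Y2 (+1); matched 3.
Augmenting path X4→Y3→X2→Y5 (+1); matched 4.
No augmenting path remains; maximum matching = 4.
König certificate: {X1, X2, X3, Y3} is a vertex cover of size 4 (every listed pair touches it), so no matching can be larger.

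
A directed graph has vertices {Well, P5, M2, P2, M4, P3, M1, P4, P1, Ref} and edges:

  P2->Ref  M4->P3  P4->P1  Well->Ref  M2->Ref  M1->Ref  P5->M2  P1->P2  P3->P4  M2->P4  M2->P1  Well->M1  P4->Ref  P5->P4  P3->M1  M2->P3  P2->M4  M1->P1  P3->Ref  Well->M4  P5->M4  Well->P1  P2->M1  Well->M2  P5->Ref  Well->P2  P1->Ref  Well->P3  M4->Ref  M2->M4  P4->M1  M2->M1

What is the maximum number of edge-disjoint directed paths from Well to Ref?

Assign every edge capacity 1; by Menger, the answer equals the max flow.
Path Well→Ref (+1); total 1.
Path Well→M2→Ref (+1); total 2.
Path Well→P2→Ref (+1); total 3.
Path Well→M4→Ref (+1); total 4.
Path Well→P3→Ref (+1); total 5.
Path Well→M1→Ref (+1); total 6.
Path Well→P1→Ref (+1); total 7.
No residual Well→Ref path; max flow = 7.
Certifying cut of size 7: {Well→M1, Well→M2, Well→M4, Well→P1, Well→P2, Well→P3, Well→Ref}.

7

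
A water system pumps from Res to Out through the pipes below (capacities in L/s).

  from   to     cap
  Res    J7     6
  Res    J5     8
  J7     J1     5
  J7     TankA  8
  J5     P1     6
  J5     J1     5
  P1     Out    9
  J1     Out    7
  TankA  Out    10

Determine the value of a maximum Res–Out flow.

14

Augment Res→J7→J1→Out: bottleneck 5, flow now 5.
Augment Res→J7→TankA→Out: bottleneck 1, flow now 6.
Augment Res→J5→P1→Out: bottleneck 6, flow now 12.
Augment Res→J5→J1→Out: bottleneck 2, flow now 14.
No augmenting path remains; maximum flow = 14.
In the residual graph, reachable from Res: {Res}.
Min-cut edges: Res→J7 (6), Res→J5 (8); capacity 6 + 8 = 14.
This cut is saturated, so no flow can exceed 14.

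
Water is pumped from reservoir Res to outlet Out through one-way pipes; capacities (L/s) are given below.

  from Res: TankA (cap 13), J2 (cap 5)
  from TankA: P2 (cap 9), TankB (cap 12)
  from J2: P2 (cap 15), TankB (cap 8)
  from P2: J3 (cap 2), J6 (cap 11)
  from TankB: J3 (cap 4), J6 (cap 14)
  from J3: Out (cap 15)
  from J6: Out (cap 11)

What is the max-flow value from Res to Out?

Augment Res→TankA→P2→J3→Out: bottleneck 2, flow now 2.
Augment Res→TankA→P2→J6→Out: bottleneck 7, flow now 9.
Augment Res→TankA→TankB→J3→Out: bottleneck 4, flow now 13.
Augment Res→J2→P2→J6→Out: bottleneck 4, flow now 17.
No augmenting path remains; maximum flow = 17.
In the residual graph, reachable from Res: {Res, TankA, J2, P2, TankB, J6}.
Min-cut edges: P2→J3 (2), TankB→J3 (4), J6→Out (11); capacity 2 + 4 + 11 = 17.
This cut is saturated, so no flow can exceed 17.

17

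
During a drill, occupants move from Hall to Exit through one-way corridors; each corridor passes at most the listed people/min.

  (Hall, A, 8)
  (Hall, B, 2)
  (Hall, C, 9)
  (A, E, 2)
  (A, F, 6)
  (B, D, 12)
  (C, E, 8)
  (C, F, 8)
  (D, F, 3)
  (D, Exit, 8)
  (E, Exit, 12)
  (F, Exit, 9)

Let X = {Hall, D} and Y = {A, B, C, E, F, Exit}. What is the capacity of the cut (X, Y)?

30

Edges leaving {Hall, D}: Hall→A (8), Hall→B (2), Hall→C (9), D→F (3), D→Exit (8).
Cut capacity = 8 + 2 + 9 + 3 + 8 = 30.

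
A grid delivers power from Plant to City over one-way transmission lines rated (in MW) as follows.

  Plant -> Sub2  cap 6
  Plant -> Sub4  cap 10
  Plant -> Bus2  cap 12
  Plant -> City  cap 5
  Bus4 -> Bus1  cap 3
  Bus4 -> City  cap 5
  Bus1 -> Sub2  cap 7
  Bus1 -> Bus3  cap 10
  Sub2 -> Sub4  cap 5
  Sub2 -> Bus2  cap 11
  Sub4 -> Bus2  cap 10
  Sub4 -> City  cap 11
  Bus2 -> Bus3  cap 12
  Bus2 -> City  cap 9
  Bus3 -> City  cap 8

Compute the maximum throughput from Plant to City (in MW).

33

Augment Plant→City: bottleneck 5, flow now 5.
Augment Plant→Sub4→City: bottleneck 10, flow now 15.
Augment Plant→Bus2→City: bottleneck 9, flow now 24.
Augment Plant→Sub2→Sub4→City: bottleneck 1, flow now 25.
Augment Plant→Bus2→Bus3→City: bottleneck 3, flow now 28.
Augment Plant→Sub2→Bus2→Bus3→City: bottleneck 5, flow now 33.
No augmenting path remains; maximum flow = 33.
In the residual graph, reachable from Plant: {Plant}.
Min-cut edges: Plant→Sub2 (6), Plant→Sub4 (10), Plant→Bus2 (12), Plant→City (5); capacity 6 + 10 + 12 + 5 = 33.
This cut is saturated, so no flow can exceed 33.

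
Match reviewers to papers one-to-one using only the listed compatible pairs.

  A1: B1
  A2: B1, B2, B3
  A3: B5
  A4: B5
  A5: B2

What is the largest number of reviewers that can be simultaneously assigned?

4

Unit-capacity flow: source→left, listed edges, right→sink; max matching = max flow.
Augmenting path A1→B1 (+1); matched 1.
Augmenting path A2→B2 (+1); matched 2.
Augmenting path A3→B5 (+1); matched 3.
Augmenting path A5→B2→A2→B3 (+1); matched 4.
No augmenting path remains; maximum matching = 4.
König certificate: {A1, A2, A5, B5} is a vertex cover of size 4 (every listed pair touches it), so no matching can be larger.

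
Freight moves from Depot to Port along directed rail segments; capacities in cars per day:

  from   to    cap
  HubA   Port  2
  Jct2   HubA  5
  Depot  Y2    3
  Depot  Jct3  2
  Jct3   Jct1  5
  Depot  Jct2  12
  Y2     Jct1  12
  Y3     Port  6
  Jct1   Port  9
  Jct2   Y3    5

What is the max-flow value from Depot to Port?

Augment Depot→Jct3→Jct1→Port: bottleneck 2, flow now 2.
Augment Depot→Y2→Jct1→Port: bottleneck 3, flow now 5.
Augment Depot→Jct2→Y3→Port: bottleneck 5, flow now 10.
Augment Depot→Jct2→HubA→Port: bottleneck 2, flow now 12.
No augmenting path remains; maximum flow = 12.
In the residual graph, reachable from Depot: {Depot, Jct2, HubA}.
Min-cut edges: Depot→Jct3 (2), Depot→Y2 (3), Jct2→Y3 (5), HubA→Port (2); capacity 2 + 3 + 5 + 2 = 12.
This cut is saturated, so no flow can exceed 12.

12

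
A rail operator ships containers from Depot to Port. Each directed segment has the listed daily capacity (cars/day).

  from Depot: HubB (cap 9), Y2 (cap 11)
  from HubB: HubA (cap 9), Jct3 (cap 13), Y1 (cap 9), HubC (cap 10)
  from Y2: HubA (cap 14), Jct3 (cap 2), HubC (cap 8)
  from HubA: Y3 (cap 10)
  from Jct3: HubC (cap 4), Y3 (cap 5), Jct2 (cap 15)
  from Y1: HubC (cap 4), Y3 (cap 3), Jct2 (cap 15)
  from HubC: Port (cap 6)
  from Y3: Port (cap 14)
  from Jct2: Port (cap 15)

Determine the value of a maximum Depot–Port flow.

20

Augment Depot→HubB→HubC→Port: bottleneck 6, flow now 6.
Augment Depot→HubB→HubA→Y3→Port: bottleneck 3, flow now 9.
Augment Depot→Y2→HubA→Y3→Port: bottleneck 7, flow now 16.
Augment Depot→Y2→Jct3→Y3→Port: bottleneck 2, flow now 18.
Augment Depot→Y2→HubA→HubB→Jct3→Y3→Port: bottleneck 2, flow now 20. (uses reverse residual edge)
No augmenting path remains; maximum flow = 20.
In the residual graph, reachable from Depot: {Depot}.
Min-cut edges: Depot→HubB (9), Depot→Y2 (11); capacity 9 + 11 = 20.
This cut is saturated, so no flow can exceed 20.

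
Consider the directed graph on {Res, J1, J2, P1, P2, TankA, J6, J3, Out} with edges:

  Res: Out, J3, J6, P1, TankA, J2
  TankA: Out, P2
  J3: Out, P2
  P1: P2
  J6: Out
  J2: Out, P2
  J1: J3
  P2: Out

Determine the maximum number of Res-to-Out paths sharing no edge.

Assign every edge capacity 1; by Menger, the answer equals the max flow.
Path Res→Out (+1); total 1.
Path Res→J2→Out (+1); total 2.
Path Res→TankA→Out (+1); total 3.
Path Res→J6→Out (+1); total 4.
Path Res→J3→Out (+1); total 5.
Path Res→P1→P2→Out (+1); total 6.
No residual Res→Out path; max flow = 6.
Certifying cut of size 6: {Res→J2, Res→J3, Res→J6, Res→Out, Res→P1, Res→TankA}.

6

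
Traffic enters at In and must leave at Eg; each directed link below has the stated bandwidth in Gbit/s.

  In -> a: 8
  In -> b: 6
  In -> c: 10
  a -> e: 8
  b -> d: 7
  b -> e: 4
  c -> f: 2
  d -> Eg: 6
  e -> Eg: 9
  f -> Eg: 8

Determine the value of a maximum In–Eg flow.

Augment In→a→e→Eg: bottleneck 8, flow now 8.
Augment In→b→d→Eg: bottleneck 6, flow now 14.
Augment In→c→f→Eg: bottleneck 2, flow now 16.
No augmenting path remains; maximum flow = 16.
In the residual graph, reachable from In: {In, c}.
Min-cut edges: In→a (8), In→b (6), c→f (2); capacity 8 + 6 + 2 = 16.
This cut is saturated, so no flow can exceed 16.

16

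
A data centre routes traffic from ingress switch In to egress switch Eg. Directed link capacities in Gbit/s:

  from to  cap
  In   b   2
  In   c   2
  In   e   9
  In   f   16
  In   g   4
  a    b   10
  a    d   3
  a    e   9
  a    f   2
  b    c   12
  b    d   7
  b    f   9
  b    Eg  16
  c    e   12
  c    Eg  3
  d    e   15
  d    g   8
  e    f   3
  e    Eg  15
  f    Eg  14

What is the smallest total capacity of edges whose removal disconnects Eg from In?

27

Augment In→b→Eg: bottleneck 2, flow now 2.
Augment In→c→Eg: bottleneck 2, flow now 4.
Augment In→e→Eg: bottleneck 9, flow now 13.
Augment In→f→Eg: bottleneck 14, flow now 27.
No augmenting path remains; maximum flow = 27.
By max-flow min-cut, the minimum cut capacity equals the max flow.
In the residual graph, reachable from In: {In, f, g}.
Min-cut edges: In→b (2), In→c (2), In→e (9), f→Eg (14); capacity 2 + 2 + 9 + 14 = 27.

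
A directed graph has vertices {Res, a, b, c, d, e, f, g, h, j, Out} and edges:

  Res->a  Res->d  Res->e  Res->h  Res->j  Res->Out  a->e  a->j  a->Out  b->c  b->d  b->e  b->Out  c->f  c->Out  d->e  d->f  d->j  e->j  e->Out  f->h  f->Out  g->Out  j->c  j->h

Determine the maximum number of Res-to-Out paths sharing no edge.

Assign every edge capacity 1; by Menger, the answer equals the max flow.
Path Res→Out (+1); total 1.
Path Res→a→Out (+1); total 2.
Path Res→e→Out (+1); total 3.
Path Res→d→f→Out (+1); total 4.
Path Res→j→c→Out (+1); total 5.
No residual Res→Out path; max flow = 5.
Certifying cut of size 5: {Res→Out, Res→a, Res→d, Res→e, Res→j}.

5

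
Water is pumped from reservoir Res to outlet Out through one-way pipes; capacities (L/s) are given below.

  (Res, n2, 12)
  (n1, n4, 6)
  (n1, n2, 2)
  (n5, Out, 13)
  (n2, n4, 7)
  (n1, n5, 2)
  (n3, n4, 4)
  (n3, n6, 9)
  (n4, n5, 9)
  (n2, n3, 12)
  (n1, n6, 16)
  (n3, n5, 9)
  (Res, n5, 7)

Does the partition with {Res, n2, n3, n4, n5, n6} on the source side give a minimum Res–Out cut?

Yes — it is a minimum cut (capacity 13).

Given cut capacity: 13 = 13.
Augment Res→n5→Out: bottleneck 7, flow now 7.
Augment Res→n2→n3→n5→Out: bottleneck 6, flow now 13.
No augmenting path remains; maximum flow = 13.
Cut capacity 13 equals the max flow, so it is a minimum cut.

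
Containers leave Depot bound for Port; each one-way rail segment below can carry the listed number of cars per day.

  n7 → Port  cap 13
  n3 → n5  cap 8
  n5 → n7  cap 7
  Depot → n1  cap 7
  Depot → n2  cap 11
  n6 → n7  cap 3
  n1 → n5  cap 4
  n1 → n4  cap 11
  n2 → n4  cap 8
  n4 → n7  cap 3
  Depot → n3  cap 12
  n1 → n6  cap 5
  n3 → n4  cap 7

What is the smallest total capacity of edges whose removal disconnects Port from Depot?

Augment Depot→n1→n4→n7→Port: bottleneck 3, flow now 3.
Augment Depot→n1→n5→n7→Port: bottleneck 4, flow now 7.
Augment Depot→n3→n5→n7→Port: bottleneck 3, flow now 10.
Augment Depot→n2→n4→n1→n6→n7→Port: bottleneck 3, flow now 13. (uses reverse residual edge)
No augmenting path remains; maximum flow = 13.
By max-flow min-cut, the minimum cut capacity equals the max flow.
In the residual graph, reachable from Depot: {Depot, n1, n2, n3, n4, n5, n6}.
Min-cut edges: n4→n7 (3), n5→n7 (7), n6→n7 (3); capacity 3 + 7 + 3 = 13.

13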